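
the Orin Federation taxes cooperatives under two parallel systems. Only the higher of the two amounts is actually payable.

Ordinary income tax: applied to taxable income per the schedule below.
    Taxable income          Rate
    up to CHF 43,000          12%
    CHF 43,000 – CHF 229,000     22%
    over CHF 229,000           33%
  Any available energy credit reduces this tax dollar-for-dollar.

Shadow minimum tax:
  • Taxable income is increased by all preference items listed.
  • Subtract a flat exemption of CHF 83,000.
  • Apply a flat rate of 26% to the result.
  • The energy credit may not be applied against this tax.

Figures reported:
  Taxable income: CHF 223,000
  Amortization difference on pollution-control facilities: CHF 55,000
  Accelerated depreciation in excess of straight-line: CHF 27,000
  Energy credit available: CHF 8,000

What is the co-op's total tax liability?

CHF 57,720

Shadow minimum tax:
  Adjusted income: CHF 223,000 + CHF 55,000 + CHF 27,000 = CHF 305,000
  Less exemption CHF 83,000 → base CHF 222,000
  CHF 222,000 × 26% = CHF 57,720

Ordinary income tax:
  CHF 43,000 × 12% = CHF 5,160
  CHF 180,000 × 22% = CHF 39,600
  → CHF 44,760
  Less energy credit CHF 8,000 → CHF 36,760

CHF 57,720 > CHF 36,760, so the shadow minimum tax is the binding amount.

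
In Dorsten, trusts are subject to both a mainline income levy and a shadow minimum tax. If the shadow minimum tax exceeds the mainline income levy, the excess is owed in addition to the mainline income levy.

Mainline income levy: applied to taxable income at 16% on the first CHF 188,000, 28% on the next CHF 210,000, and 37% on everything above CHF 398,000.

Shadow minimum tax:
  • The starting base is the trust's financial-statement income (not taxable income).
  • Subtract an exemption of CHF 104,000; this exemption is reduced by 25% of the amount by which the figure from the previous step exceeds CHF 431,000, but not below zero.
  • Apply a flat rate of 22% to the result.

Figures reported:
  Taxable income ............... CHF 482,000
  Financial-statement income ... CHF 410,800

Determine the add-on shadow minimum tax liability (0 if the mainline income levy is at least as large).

Shadow minimum tax:
  Base (financial-statement income): CHF 410,800
  Exemption: CHF 410,800 ≤ CHF 431,000, so full CHF 104,000 applies
  Base: CHF 410,800 − CHF 104,000 = CHF 306,800
  CHF 306,800 × 22% = CHF 67,496

Mainline income levy:
  CHF 188,000 × 16% = CHF 30,080
  CHF 210,000 × 28% = CHF 58,800
  CHF 84,000 × 37% = CHF 31,080
  → CHF 119,960

CHF 67,496 ≤ CHF 119,960, so no add-on is due.

CHF 0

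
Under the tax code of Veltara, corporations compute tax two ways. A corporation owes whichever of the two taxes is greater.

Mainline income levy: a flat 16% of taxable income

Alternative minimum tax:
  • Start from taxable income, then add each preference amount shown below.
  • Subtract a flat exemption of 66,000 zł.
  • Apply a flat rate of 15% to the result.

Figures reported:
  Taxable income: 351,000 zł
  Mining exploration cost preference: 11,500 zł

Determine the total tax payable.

56,160 zł

Alternative minimum tax:
  Adjusted income: 351,000 zł + 11,500 zł = 362,500 zł
  Less exemption 66,000 zł → base 296,500 zł
  296,500 zł × 15% = 44,475 zł

Mainline income levy:
  351,000 zł × 16% = 56,160 zł

56,160 zł > 44,475 zł, so the mainline income levy governs.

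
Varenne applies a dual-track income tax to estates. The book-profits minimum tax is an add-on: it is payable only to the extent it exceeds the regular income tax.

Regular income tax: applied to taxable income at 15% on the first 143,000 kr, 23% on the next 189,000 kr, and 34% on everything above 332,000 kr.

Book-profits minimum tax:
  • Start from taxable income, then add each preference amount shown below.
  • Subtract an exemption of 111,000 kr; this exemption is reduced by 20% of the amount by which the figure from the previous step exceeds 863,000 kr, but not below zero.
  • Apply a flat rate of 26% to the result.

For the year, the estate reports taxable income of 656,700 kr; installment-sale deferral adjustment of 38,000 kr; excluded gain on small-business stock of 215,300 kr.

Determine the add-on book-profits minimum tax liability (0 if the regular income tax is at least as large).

Book-profits minimum tax:
  Adjusted income: 656,700 kr + 38,000 kr + 215,300 kr = 910,000 kr
  Exemption: 111,000 kr − 20% × (910,000 kr − 863,000 kr) = 111,000 kr − 9,400 kr = 101,600 kr
  Base: 910,000 kr − 101,600 kr = 808,400 kr
  808,400 kr × 26% = 210,184 kr

Regular income tax:
  143,000 kr × 15% = 21,450 kr
  189,000 kr × 23% = 43,470 kr
  324,700 kr × 34% = 110,398 kr
  → 175,318 kr

Excess of book-profits minimum tax over regular income tax: 210,184 kr − 175,318 kr = 34,866 kr.

34,866 kr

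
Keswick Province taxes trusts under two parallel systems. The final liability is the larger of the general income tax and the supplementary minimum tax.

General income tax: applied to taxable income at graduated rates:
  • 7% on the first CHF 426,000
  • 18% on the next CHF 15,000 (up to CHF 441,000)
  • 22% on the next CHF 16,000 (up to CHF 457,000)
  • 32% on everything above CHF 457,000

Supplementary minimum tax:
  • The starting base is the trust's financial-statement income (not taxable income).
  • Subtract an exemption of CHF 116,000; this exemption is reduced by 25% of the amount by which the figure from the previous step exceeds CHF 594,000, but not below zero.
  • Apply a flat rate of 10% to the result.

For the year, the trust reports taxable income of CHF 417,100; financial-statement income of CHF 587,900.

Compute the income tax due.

General income tax:
  CHF 417,100 × 7% = CHF 29,197

Supplementary minimum tax:
  Base (financial-statement income): CHF 587,900
  Exemption: CHF 587,900 ≤ CHF 594,000, so full CHF 116,000 applies
  Base: CHF 587,900 − CHF 116,000 = CHF 471,900
  CHF 471,900 × 10% = CHF 47,190

CHF 47,190 > CHF 29,197, so the supplementary minimum tax is the binding amount.

CHF 47,190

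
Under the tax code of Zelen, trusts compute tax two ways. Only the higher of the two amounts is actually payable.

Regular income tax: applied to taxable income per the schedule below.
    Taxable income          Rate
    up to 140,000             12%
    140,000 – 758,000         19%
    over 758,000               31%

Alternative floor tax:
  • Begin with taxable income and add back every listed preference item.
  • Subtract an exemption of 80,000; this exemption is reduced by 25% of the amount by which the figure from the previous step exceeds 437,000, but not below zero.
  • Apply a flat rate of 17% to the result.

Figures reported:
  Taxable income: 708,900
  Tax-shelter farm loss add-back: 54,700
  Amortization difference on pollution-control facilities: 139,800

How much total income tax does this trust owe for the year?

Alternative floor tax:
  Adjusted income: 708,900 + 54,700 + 139,800 = 903,400
  Exemption: 25% × (903,400 − 437,000) = 116,600 ≥ 80,000, so the exemption is fully phased out
  Base: 903,400 − 0 = 903,400
  903,400 × 17% = 153,578

Regular income tax:
  140,000 × 12% = 16,800
  568,900 × 19% = 108,091
  → 124,891

153,578 > 124,891, so the alternative floor tax is the binding amount.

153,578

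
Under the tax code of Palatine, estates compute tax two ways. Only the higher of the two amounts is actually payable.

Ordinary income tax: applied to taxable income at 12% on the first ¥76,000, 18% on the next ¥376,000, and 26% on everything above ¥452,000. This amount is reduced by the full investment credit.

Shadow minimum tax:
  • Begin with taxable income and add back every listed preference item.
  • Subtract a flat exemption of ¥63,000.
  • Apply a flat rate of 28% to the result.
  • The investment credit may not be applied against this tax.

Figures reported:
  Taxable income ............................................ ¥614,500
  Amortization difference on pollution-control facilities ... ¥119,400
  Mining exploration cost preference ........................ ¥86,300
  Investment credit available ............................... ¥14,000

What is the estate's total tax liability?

Ordinary income tax:
  ¥76,000 × 12% = ¥9,120
  ¥376,000 × 18% = ¥67,680
  ¥162,500 × 26% = ¥42,250
  → ¥119,050
  Less investment credit ¥14,000 → ¥105,050

Shadow minimum tax:
  Adjusted income: ¥614,500 + ¥119,400 + ¥86,300 = ¥820,200
  Less exemption ¥63,000 → base ¥757,200
  ¥757,200 × 28% = ¥212,016

¥212,016 > ¥105,050, so the shadow minimum tax is the binding amount.

¥212,016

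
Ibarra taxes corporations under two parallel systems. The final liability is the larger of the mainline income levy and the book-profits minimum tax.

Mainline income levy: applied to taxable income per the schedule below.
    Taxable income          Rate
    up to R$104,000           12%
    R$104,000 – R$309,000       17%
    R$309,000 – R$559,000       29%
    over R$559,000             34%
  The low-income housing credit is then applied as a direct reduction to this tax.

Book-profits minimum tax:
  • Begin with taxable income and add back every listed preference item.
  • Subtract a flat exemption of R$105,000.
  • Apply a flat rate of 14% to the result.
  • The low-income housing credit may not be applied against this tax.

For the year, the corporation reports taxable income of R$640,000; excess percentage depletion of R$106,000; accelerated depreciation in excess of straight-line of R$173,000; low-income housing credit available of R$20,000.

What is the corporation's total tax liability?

Book-profits minimum tax:
  Adjusted income: R$640,000 + R$106,000 + R$173,000 = R$919,000
  Less exemption R$105,000 → base R$814,000
  R$814,000 × 14% = R$113,960

Mainline income levy:
  R$104,000 × 12% = R$12,480
  R$205,000 × 17% = R$34,850
  R$250,000 × 29% = R$72,500
  R$81,000 × 34% = R$27,540
  → R$147,370
  Less low-income housing credit R$20,000 → R$127,370

R$127,370 > R$113,960, so the mainline income levy governs.

R$127,370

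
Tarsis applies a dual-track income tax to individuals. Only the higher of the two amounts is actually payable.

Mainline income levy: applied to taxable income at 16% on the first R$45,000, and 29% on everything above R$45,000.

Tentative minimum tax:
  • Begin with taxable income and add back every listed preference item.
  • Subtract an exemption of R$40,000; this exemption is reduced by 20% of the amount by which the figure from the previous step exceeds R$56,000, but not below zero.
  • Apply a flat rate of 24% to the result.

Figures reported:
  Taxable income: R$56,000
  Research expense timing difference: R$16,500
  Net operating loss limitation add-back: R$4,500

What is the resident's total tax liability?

Mainline income levy:
  R$45,000 × 16% = R$7,200
  R$11,000 × 29% = R$3,190
  → R$10,390

Tentative minimum tax:
  Adjusted income: R$56,000 + R$16,500 + R$4,500 = R$77,000
  Exemption: R$40,000 − 20% × (R$77,000 − R$56,000) = R$40,000 − R$4,200 = R$35,800
  Base: R$77,000 − R$35,800 = R$41,200
  R$41,200 × 24% = R$9,888

R$10,390 > R$9,888, so the mainline income levy governs.

R$10,390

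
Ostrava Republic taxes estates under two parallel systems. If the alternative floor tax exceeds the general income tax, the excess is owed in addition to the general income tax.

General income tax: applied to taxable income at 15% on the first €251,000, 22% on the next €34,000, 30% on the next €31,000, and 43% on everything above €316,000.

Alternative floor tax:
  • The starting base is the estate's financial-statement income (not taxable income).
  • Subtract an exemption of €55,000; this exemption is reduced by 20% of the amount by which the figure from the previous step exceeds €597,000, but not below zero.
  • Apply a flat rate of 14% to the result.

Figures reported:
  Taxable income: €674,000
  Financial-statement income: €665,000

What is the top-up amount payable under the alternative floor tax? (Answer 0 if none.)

€0

Alternative floor tax:
  Base (financial-statement income): €665,000
  Exemption: €55,000 − 20% × (€665,000 − €597,000) = €55,000 − €13,600 = €41,400
  Base: €665,000 − €41,400 = €623,600
  €623,600 × 14% = €87,304

General income tax:
  €251,000 × 15% = €37,650
  €34,000 × 22% = €7,480
  €31,000 × 30% = €9,300
  €358,000 × 43% = €153,940
  → €208,370

€87,304 ≤ €208,370, so no add-on is due.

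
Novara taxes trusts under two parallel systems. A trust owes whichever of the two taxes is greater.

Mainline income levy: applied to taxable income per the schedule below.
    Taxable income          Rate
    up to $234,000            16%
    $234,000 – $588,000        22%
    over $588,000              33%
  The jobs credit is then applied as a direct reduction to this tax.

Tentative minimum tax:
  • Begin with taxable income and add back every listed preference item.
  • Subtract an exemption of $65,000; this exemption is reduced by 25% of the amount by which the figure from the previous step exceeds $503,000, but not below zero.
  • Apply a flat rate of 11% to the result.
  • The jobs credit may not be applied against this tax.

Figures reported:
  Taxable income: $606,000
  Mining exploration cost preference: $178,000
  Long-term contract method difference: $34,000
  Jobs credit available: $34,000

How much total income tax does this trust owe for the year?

$89,980

Tentative minimum tax:
  Adjusted income: $606,000 + $178,000 + $34,000 = $818,000
  Exemption: 25% × ($818,000 − $503,000) = $78,750 ≥ $65,000, so the exemption is fully phased out
  Base: $818,000 − $0 = $818,000
  $818,000 × 11% = $89,980

Mainline income levy:
  $234,000 × 16% = $37,440
  $354,000 × 22% = $77,880
  $18,000 × 33% = $5,940
  → $121,260
  Less jobs credit $34,000 → $87,260

$89,980 > $87,260, so the tentative minimum tax is the binding amount.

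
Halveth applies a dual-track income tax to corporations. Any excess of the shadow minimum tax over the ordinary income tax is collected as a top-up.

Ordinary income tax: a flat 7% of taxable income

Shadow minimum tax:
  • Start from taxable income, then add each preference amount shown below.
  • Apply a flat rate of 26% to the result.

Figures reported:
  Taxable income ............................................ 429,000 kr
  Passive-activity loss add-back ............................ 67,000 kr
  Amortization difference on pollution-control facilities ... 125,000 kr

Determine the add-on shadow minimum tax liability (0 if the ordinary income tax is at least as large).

131,430 kr

Shadow minimum tax:
  Adjusted income: 429,000 kr + 67,000 kr + 125,000 kr = 621,000 kr
  621,000 kr × 26% = 161,460 kr

Ordinary income tax:
  429,000 kr × 7% = 30,030 kr

Excess of shadow minimum tax over ordinary income tax: 161,460 kr − 30,030 kr = 131,430 kr.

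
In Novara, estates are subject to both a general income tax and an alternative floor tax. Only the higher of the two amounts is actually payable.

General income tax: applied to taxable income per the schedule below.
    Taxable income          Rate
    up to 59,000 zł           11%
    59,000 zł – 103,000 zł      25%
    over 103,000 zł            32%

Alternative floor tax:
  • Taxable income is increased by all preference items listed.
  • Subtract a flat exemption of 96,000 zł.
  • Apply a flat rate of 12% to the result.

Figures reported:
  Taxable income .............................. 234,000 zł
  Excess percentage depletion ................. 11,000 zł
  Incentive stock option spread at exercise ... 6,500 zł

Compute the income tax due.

Alternative floor tax:
  Adjusted income: 234,000 zł + 11,000 zł + 6,500 zł = 251,500 zł
  Less exemption 96,000 zł → base 155,500 zł
  155,500 zł × 12% = 18,660 zł

General income tax:
  59,000 zł × 11% = 6,490 zł
  44,000 zł × 25% = 11,000 zł
  131,000 zł × 32% = 41,920 zł
  → 59,410 zł

59,410 zł > 18,660 zł, so the general income tax governs.

59,410 zł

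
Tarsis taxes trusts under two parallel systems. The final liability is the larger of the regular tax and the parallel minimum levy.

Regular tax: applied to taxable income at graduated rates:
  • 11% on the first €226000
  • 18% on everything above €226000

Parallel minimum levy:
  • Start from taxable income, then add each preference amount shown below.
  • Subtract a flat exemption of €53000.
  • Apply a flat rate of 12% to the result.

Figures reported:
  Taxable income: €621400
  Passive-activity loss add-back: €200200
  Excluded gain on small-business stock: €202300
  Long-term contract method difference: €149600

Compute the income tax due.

Regular tax:
  €226000 × 11% = €24860
  €395400 × 18% = €71172
  → €96032

Parallel minimum levy:
  Adjusted income: €621400 + €200200 + €202300 + €149600 = €1173500
  Less exemption €53000 → base €1120500
  €1120500 × 12% = €134460

€134460 > €96032, so the parallel minimum levy is the binding amount.

€134460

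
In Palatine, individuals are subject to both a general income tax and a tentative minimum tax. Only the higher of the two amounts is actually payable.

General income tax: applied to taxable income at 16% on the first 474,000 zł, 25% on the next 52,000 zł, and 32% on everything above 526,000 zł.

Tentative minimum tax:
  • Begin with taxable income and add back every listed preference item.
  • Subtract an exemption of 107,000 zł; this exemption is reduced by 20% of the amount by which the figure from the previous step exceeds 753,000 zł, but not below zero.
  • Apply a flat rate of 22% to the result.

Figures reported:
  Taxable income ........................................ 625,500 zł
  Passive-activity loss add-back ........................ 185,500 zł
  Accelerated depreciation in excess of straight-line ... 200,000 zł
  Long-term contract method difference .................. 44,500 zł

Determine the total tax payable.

General income tax:
  474,000 zł × 16% = 75,840 zł
  52,000 zł × 25% = 13,000 zł
  99,500 zł × 32% = 31,840 zł
  → 120,680 zł

Tentative minimum tax:
  Adjusted income: 625,500 zł + 185,500 zł + 200,000 zł + 44,500 zł = 1,055,500 zł
  Exemption: 107,000 zł − 20% × (1,055,500 zł − 753,000 zł) = 107,000 zł − 60,500 zł = 46,500 zł
  Base: 1,055,500 zł − 46,500 zł = 1,009,000 zł
  1,009,000 zł × 22% = 221,980 zł

221,980 zł > 120,680 zł, so the tentative minimum tax is the binding amount.

221,980 zł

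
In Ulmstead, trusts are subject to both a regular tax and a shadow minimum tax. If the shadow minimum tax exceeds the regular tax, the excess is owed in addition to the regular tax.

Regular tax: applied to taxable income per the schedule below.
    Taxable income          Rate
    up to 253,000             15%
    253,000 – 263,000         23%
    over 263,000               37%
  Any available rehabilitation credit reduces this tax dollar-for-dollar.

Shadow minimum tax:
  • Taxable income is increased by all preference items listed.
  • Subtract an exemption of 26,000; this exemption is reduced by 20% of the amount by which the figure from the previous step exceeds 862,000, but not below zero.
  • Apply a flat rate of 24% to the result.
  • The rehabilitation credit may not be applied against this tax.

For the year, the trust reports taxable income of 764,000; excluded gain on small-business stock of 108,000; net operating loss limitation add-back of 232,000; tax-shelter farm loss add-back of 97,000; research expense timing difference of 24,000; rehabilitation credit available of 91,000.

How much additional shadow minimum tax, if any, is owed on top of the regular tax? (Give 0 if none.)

Regular tax:
  253,000 × 15% = 37,950
  10,000 × 23% = 2,300
  501,000 × 37% = 185,370
  → 225,620
  Less rehabilitation credit 91,000 → 134,620

Shadow minimum tax:
  Adjusted income: 764,000 + 108,000 + 232,000 + 97,000 + 24,000 = 1,225,000
  Exemption: 20% × (1,225,000 − 862,000) = 72,600 ≥ 26,000, so the exemption is fully phased out
  Base: 1,225,000 − 0 = 1,225,000
  1,225,000 × 24% = 294,000

Excess of shadow minimum tax over regular tax: 294,000 − 134,620 = 159,380.

159,380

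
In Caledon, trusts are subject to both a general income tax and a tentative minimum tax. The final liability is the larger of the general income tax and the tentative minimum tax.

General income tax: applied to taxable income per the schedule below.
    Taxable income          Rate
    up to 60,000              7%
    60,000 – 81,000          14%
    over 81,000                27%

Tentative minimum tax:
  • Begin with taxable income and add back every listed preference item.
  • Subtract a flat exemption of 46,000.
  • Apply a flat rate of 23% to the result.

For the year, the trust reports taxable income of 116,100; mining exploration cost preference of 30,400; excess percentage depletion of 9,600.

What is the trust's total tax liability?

Tentative minimum tax:
  Adjusted income: 116,100 + 30,400 + 9,600 = 156,100
  Less exemption 46,000 → base 110,100
  110,100 × 23% = 25,323

General income tax:
  60,000 × 7% = 4,200
  21,000 × 14% = 2,940
  35,100 × 27% = 9,477
  → 16,617

25,323 > 16,617, so the tentative minimum tax is the binding amount.

25,323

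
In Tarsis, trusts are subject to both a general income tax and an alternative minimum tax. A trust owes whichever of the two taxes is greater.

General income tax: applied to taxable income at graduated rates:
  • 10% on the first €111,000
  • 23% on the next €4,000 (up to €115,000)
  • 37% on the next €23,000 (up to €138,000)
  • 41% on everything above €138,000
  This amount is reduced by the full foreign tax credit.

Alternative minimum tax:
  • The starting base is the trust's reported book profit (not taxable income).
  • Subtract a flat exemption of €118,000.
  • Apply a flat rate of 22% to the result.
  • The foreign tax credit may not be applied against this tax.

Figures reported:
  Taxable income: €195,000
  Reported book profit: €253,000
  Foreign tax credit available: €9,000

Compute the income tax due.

€34,900

General income tax:
  €111,000 × 10% = €11,100
  €4,000 × 23% = €920
  €23,000 × 37% = €8,510
  €57,000 × 41% = €23,370
  → €43,900
  Less foreign tax credit €9,000 → €34,900

Alternative minimum tax:
  Base (reported book profit): €253,000
  Less exemption €118,000 → base €135,000
  €135,000 × 22% = €29,700

€34,900 > €29,700, so the general income tax governs.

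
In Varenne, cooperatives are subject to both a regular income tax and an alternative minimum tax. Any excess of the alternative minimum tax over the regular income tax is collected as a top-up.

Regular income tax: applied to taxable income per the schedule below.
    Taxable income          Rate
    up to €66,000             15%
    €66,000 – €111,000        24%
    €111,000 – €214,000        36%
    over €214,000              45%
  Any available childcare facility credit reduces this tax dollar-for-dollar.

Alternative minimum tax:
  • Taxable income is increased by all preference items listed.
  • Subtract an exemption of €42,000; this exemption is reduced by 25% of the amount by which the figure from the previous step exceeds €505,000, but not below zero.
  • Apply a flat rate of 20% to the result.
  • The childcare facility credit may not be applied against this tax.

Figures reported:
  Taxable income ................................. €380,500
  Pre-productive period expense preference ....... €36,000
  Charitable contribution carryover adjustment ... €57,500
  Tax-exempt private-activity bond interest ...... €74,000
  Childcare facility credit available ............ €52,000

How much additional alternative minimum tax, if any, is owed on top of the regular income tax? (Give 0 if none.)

Alternative minimum tax:
  Adjusted income: €380,500 + €36,000 + €57,500 + €74,000 = €548,000
  Exemption: €42,000 − 25% × (€548,000 − €505,000) = €42,000 − €10,750 = €31,250
  Base: €548,000 − €31,250 = €516,750
  €516,750 × 20% = €103,350

Regular income tax:
  €66,000 × 15% = €9,900
  €45,000 × 24% = €10,800
  €103,000 × 36% = €37,080
  €166,500 × 45% = €74,925
  → €132,705
  Less childcare facility credit €52,000 → €80,705

Excess of alternative minimum tax over regular income tax: €103,350 − €80,705 = €22,645.

€22,645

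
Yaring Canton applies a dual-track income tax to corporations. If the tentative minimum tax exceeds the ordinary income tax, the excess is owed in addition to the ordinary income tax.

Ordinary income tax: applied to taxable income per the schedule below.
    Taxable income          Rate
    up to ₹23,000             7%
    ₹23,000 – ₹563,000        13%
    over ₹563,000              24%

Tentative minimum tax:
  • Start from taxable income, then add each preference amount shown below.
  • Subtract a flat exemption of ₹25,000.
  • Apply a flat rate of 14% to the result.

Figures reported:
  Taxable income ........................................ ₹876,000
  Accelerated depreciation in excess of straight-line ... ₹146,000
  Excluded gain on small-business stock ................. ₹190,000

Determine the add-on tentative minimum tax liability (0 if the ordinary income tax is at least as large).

₹19,250

Ordinary income tax:
  ₹23,000 × 7% = ₹1,610
  ₹540,000 × 13% = ₹70,200
  ₹313,000 × 24% = ₹75,120
  → ₹146,930

Tentative minimum tax:
  Adjusted income: ₹876,000 + ₹146,000 + ₹190,000 = ₹1,212,000
  Less exemption ₹25,000 → base ₹1,187,000
  ₹1,187,000 × 14% = ₹166,180

Excess of tentative minimum tax over ordinary income tax: ₹166,180 − ₹146,930 = ₹19,250.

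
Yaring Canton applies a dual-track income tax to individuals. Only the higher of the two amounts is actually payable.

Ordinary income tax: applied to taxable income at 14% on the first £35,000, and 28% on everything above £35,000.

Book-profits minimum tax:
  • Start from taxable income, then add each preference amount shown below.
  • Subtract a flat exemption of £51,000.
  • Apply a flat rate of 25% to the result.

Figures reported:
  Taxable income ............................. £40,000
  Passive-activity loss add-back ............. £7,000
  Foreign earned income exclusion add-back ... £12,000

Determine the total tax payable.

£6,300

Book-profits minimum tax:
  Adjusted income: £40,000 + £7,000 + £12,000 = £59,000
  Less exemption £51,000 → base £8,000
  £8,000 × 25% = £2,000

Ordinary income tax:
  £35,000 × 14% = £4,900
  £5,000 × 28% = £1,400
  → £6,300

£6,300 > £2,000, so the ordinary income tax governs.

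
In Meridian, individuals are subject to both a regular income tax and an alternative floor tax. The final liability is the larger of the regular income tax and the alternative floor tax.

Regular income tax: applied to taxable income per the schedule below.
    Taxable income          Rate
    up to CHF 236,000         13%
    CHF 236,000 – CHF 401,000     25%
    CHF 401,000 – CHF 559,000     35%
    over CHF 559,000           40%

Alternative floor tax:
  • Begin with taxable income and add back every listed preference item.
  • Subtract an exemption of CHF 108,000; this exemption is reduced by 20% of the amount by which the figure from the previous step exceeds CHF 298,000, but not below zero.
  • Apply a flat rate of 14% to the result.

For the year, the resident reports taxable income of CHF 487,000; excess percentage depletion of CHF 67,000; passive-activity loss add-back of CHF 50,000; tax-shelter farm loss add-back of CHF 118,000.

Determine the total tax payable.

CHF 102,030

Alternative floor tax:
  Adjusted income: CHF 487,000 + CHF 67,000 + CHF 50,000 + CHF 118,000 = CHF 722,000
  Exemption: CHF 108,000 − 20% × (CHF 722,000 − CHF 298,000) = CHF 108,000 − CHF 84,800 = CHF 23,200
  Base: CHF 722,000 − CHF 23,200 = CHF 698,800
  CHF 698,800 × 14% = CHF 97,832

Regular income tax:
  CHF 236,000 × 13% = CHF 30,680
  CHF 165,000 × 25% = CHF 41,250
  CHF 86,000 × 35% = CHF 30,100
  → CHF 102,030

CHF 102,030 > CHF 97,832, so the regular income tax governs.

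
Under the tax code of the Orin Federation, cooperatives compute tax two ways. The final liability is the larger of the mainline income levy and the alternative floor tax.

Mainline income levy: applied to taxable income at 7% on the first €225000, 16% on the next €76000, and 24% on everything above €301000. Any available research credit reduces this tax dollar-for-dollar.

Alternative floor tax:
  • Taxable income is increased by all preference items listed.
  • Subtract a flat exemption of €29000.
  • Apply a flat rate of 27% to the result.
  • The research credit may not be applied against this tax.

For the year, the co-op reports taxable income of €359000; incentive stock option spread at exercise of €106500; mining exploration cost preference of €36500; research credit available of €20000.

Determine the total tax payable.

€127710

Mainline income levy:
  €225000 × 7% = €15750
  €76000 × 16% = €12160
  €58000 × 24% = €13920
  → €41830
  Less research credit €20000 → €21830

Alternative floor tax:
  Adjusted income: €359000 + €106500 + €36500 = €502000
  Less exemption €29000 → base €473000
  €473000 × 27% = €127710

€127710 > €21830, so the alternative floor tax is the binding amount.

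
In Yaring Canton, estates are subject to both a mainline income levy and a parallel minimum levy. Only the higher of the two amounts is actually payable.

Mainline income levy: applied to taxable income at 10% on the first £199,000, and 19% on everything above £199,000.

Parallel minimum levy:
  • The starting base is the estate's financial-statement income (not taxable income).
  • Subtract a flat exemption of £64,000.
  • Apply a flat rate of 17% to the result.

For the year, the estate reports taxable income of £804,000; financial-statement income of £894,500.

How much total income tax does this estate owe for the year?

£141,185

Parallel minimum levy:
  Base (financial-statement income): £894,500
  Less exemption £64,000 → base £830,500
  £830,500 × 17% = £141,185

Mainline income levy:
  £199,000 × 10% = £19,900
  £605,000 × 19% = £114,950
  → £134,850

£141,185 > £134,850, so the parallel minimum levy is the binding amount.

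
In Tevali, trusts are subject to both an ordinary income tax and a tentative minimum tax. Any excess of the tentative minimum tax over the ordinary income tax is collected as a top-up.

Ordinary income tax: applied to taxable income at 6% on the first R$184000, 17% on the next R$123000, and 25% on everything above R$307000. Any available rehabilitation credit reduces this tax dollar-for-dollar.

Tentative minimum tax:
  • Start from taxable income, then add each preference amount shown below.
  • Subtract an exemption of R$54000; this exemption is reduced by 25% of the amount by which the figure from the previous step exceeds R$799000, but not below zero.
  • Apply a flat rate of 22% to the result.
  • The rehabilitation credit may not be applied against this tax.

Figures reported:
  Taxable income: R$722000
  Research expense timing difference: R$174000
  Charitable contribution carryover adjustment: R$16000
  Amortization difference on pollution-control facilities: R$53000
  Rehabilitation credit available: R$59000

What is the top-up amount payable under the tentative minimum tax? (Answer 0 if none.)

Ordinary income tax:
  R$184000 × 6% = R$11040
  R$123000 × 17% = R$20910
  R$415000 × 25% = R$103750
  → R$135700
  Less rehabilitation credit R$59000 → R$76700

Tentative minimum tax:
  Adjusted income: R$722000 + R$174000 + R$16000 + R$53000 = R$965000
  Exemption: R$54000 − 25% × (R$965000 − R$799000) = R$54000 − R$41500 = R$12500
  Base: R$965000 − R$12500 = R$952500
  R$952500 × 22% = R$209550

Excess of tentative minimum tax over ordinary income tax: R$209550 − R$76700 = R$132850.

R$132850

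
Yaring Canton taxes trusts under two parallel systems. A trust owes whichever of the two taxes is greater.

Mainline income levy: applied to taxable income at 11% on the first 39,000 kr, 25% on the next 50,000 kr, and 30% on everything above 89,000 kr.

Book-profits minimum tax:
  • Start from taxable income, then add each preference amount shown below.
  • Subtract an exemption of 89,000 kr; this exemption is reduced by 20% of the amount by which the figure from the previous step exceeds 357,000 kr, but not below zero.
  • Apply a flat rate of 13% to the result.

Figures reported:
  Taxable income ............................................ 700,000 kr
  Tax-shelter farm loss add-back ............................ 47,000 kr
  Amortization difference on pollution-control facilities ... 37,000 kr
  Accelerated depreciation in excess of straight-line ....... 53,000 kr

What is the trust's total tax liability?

200,090 kr

Book-profits minimum tax:
  Adjusted income: 700,000 kr + 47,000 kr + 37,000 kr + 53,000 kr = 837,000 kr
  Exemption: 20% × (837,000 kr − 357,000 kr) = 96,000 kr ≥ 89,000 kr, so the exemption is fully phased out
  Base: 837,000 kr − 0 kr = 837,000 kr
  837,000 kr × 13% = 108,810 kr

Mainline income levy:
  39,000 kr × 11% = 4,290 kr
  50,000 kr × 25% = 12,500 kr
  611,000 kr × 30% = 183,300 kr
  → 200,090 kr

200,090 kr > 108,810 kr, so the mainline income levy governs.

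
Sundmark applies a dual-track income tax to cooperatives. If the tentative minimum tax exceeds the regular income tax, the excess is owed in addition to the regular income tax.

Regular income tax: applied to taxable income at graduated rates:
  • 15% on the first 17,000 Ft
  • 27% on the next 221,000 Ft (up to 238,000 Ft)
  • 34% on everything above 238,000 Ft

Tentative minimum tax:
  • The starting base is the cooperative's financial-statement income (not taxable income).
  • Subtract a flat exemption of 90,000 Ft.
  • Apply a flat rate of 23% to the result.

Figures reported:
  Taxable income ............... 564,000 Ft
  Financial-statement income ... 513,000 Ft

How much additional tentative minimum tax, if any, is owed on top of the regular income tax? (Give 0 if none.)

0 Ft

Tentative minimum tax:
  Base (financial-statement income): 513,000 Ft
  Less exemption 90,000 Ft → base 423,000 Ft
  423,000 Ft × 23% = 97,290 Ft

Regular income tax:
  17,000 Ft × 15% = 2,550 Ft
  221,000 Ft × 27% = 59,670 Ft
  326,000 Ft × 34% = 110,840 Ft
  → 173,060 Ft

97,290 Ft ≤ 173,060 Ft, so no add-on is due.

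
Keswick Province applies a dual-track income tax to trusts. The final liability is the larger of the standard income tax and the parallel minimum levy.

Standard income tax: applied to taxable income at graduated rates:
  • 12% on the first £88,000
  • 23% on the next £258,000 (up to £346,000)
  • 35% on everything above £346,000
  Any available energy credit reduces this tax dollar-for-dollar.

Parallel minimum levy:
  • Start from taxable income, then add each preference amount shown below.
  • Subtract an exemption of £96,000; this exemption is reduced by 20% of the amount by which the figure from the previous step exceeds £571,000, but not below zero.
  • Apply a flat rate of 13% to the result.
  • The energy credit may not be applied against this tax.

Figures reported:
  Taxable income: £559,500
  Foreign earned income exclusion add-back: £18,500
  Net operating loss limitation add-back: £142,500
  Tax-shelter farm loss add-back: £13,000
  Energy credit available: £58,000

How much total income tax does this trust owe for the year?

Parallel minimum levy:
  Adjusted income: £559,500 + £18,500 + £142,500 + £13,000 = £733,500
  Exemption: £96,000 − 20% × (£733,500 − £571,000) = £96,000 − £32,500 = £63,500
  Base: £733,500 − £63,500 = £670,000
  £670,000 × 13% = £87,100

Standard income tax:
  £88,000 × 12% = £10,560
  £258,000 × 23% = £59,340
  £213,500 × 35% = £74,725
  → £144,625
  Less energy credit £58,000 → £86,625

£87,100 > £86,625, so the parallel minimum levy is the binding amount.

£87,100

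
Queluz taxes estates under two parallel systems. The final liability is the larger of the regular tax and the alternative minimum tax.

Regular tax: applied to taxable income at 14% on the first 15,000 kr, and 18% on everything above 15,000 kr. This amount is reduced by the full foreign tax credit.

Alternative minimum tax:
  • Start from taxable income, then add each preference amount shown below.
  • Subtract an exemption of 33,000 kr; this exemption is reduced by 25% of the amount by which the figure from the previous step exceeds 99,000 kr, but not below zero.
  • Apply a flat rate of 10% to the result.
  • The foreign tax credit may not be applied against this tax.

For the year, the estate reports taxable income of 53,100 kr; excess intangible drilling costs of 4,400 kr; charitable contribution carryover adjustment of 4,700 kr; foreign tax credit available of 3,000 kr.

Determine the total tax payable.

Alternative minimum tax:
  Adjusted income: 53,100 kr + 4,400 kr + 4,700 kr = 62,200 kr
  Exemption: 62,200 kr ≤ 99,000 kr, so full 33,000 kr applies
  Base: 62,200 kr − 33,000 kr = 29,200 kr
  29,200 kr × 10% = 2,920 kr

Regular tax:
  15,000 kr × 14% = 2,100 kr
  38,100 kr × 18% = 6,858 kr
  → 8,958 kr
  Less foreign tax credit 3,000 kr → 5,958 kr

5,958 kr > 2,920 kr, so the regular tax governs.

5,958 kr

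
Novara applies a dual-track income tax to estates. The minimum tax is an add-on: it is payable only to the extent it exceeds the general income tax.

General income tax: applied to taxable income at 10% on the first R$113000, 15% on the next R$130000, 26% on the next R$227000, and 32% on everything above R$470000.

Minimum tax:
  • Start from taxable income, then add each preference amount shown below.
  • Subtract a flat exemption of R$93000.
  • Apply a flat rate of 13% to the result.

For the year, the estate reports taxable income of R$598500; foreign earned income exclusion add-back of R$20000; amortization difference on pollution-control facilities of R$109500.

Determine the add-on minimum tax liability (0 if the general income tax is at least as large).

R$0

Minimum tax:
  Adjusted income: R$598500 + R$20000 + R$109500 = R$728000
  Less exemption R$93000 → base R$635000
  R$635000 × 13% = R$82550

General income tax:
  R$113000 × 10% = R$11300
  R$130000 × 15% = R$19500
  R$227000 × 26% = R$59020
  R$128500 × 32% = R$41120
  → R$130940

R$82550 ≤ R$130940, so no add-on is due.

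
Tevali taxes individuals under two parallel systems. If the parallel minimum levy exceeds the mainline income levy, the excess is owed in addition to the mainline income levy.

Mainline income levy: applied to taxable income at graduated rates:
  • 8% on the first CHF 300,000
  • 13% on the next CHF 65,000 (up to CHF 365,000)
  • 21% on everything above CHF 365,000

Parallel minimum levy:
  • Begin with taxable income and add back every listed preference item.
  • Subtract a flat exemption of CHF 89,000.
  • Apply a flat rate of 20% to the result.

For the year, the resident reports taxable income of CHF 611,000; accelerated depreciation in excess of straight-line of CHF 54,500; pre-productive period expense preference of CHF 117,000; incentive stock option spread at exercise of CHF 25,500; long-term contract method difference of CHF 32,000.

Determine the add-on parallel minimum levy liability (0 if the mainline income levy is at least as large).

CHF 66,090

Parallel minimum levy:
  Adjusted income: CHF 611,000 + CHF 54,500 + CHF 117,000 + CHF 25,500 + CHF 32,000 = CHF 840,000
  Less exemption CHF 89,000 → base CHF 751,000
  CHF 751,000 × 20% = CHF 150,200

Mainline income levy:
  CHF 300,000 × 8% = CHF 24,000
  CHF 65,000 × 13% = CHF 8,450
  CHF 246,000 × 21% = CHF 51,660
  → CHF 84,110

Excess of parallel minimum levy over mainline income levy: CHF 150,200 − CHF 84,110 = CHF 66,090.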